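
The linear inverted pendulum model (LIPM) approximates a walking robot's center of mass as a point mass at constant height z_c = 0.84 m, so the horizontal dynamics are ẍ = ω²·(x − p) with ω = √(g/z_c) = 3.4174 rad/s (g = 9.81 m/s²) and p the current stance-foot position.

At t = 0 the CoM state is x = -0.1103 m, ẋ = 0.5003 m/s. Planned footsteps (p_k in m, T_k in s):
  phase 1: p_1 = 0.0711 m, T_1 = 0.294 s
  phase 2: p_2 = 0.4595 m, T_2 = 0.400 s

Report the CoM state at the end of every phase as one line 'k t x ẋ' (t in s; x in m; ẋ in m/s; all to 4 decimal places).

phase 1: p=0.0711, T=0.294, ωT=1.004716, cosh=1.548640, sinh=1.182491; start (x,ẋ)=(-0.110300, 0.500300) → end (x,ẋ)=(-0.036709, 0.041739)
phase 2: p=0.4595, T=0.400, ωT=1.366960, cosh=2.089143, sinh=1.834262; start (x,ẋ)=(-0.036709, 0.041739) → end (x,ẋ)=(-0.554749, -3.023243)

1 0.2940 -0.0367 0.0417
2 0.6940 -0.5547 -3.0232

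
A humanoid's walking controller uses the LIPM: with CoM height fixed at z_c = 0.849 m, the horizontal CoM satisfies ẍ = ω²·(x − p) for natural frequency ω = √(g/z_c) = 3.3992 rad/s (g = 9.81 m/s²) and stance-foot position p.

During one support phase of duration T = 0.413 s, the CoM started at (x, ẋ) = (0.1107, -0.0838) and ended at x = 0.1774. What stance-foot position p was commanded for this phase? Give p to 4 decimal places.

p = 0.0124

ωT = 3.3992·0.413 = 1.403870; cosh(ωT) = 2.158283, sinh(ωT) = 1.912639
x(T) = p + (x₀−p)·cosh(ωT) + (ẋ₀/ω)·sinh(ωT) ⇒ p·(1 − cosh) = x(T) − x₀·cosh − (ẋ₀/ω)·sinh
numerator   = 0.1774 − (0.1107)·2.158283 − (-0.0838/3.3992)·1.912639 = -0.014370
denominator = 1 − 2.158283 = -1.158283
p = -0.014370 / -1.158283 = 0.0124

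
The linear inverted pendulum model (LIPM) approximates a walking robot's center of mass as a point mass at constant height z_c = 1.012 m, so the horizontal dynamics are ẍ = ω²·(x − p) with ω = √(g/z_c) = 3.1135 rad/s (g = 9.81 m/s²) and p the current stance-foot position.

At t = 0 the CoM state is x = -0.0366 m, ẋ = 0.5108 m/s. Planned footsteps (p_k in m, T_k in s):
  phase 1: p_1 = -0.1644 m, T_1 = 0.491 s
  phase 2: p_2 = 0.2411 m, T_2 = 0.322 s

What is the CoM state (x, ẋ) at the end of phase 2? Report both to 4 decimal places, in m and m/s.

phase 1: p=-0.1644, T=0.491, ωT=1.528729, cosh=2.414560, sinh=2.197749; start (x,ẋ)=(-0.036600, 0.510800) → end (x,ẋ)=(0.504743, 2.107853)
phase 2: p=0.2411, T=0.322, ωT=1.002547, cosh=1.546079, sinh=1.179135; start (x,ẋ)=(0.504743, 2.107853) → end (x,ẋ)=(1.446992, 4.226802)

x = 1.4470, ẋ = 4.2268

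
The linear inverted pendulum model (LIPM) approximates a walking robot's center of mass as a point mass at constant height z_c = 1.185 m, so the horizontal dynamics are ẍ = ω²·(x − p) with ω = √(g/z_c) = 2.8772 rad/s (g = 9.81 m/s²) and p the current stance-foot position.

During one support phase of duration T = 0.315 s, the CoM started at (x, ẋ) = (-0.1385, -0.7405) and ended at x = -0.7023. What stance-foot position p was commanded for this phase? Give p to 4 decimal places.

ωT = 2.8772·0.315 = 0.906318; cosh(ωT) = 1.439601, sinh(ωT) = 1.035592
x(T) = p + (x₀−p)·cosh(ωT) + (ẋ₀/ω)·sinh(ωT) ⇒ p·(1 − cosh) = x(T) − x₀·cosh − (ẋ₀/ω)·sinh
numerator   = -0.7023 − (-0.1385)·1.439601 − (-0.7405/2.8772)·1.035592 = -0.236387
denominator = 1 − 1.439601 = -0.439601
p = -0.236387 / -0.439601 = 0.5377

p = 0.5377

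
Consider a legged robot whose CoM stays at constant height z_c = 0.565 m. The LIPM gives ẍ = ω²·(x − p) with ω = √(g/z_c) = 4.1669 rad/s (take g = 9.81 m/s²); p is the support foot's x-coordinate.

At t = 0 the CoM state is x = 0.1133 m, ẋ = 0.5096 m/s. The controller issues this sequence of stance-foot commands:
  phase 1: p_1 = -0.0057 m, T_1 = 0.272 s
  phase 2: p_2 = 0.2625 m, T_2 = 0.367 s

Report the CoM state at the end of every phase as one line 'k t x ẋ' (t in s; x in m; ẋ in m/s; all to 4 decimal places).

1 0.2720 0.3685 1.5638
2 0.6390 1.3439 4.7492

phase 1: p=-0.0057, T=0.272, ωT=1.133397, cosh=1.714064, sinh=1.392126; start (x,ẋ)=(0.113300, 0.509600) → end (x,ẋ)=(0.368527, 1.563788)
phase 2: p=0.2625, T=0.367, ωT=1.529252, cosh=2.415711, sinh=2.199014; start (x,ẋ)=(0.368527, 1.563788) → end (x,ẋ)=(1.343893, 4.749190)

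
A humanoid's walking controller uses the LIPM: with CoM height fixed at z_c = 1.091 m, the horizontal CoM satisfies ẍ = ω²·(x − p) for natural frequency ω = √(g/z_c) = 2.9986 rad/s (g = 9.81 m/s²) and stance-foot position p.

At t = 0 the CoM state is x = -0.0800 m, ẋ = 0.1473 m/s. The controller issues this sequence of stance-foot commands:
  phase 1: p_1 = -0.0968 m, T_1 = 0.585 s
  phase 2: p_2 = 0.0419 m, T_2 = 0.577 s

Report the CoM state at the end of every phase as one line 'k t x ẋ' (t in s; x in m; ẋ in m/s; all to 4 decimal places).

1 0.5850 0.0909 0.5795
2 1.1620 0.7125 2.0875

phase 1: p=-0.0968, T=0.585, ωT=1.754181, cosh=2.975881, sinh=2.802832; start (x,ẋ)=(-0.080000, 0.147300) → end (x,ẋ)=(0.090878, 0.579544)
phase 2: p=0.0419, T=0.577, ωT=1.730192, cosh=2.909494, sinh=2.732244; start (x,ẋ)=(0.090878, 0.579544) → end (x,ẋ)=(0.712467, 2.087453)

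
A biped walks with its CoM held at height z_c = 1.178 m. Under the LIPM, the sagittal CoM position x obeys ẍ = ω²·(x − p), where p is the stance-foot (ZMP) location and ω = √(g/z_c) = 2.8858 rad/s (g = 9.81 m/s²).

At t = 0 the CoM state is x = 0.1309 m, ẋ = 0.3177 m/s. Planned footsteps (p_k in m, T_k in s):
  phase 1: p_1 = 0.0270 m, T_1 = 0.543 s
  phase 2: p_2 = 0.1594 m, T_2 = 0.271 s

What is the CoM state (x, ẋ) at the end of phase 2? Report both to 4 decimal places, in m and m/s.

phase 1: p=0.0270, T=0.543, ωT=1.566989, cosh=2.500436, sinh=2.291763; start (x,ẋ)=(0.130900, 0.317700) → end (x,ẋ)=(0.539097, 1.481538)
phase 2: p=0.1594, T=0.271, ωT=0.782052, cosh=1.321710, sinh=0.864243; start (x,ẋ)=(0.539097, 1.481538) → end (x,ẋ)=(1.104943, 2.905141)

x = 1.1049, ẋ = 2.9051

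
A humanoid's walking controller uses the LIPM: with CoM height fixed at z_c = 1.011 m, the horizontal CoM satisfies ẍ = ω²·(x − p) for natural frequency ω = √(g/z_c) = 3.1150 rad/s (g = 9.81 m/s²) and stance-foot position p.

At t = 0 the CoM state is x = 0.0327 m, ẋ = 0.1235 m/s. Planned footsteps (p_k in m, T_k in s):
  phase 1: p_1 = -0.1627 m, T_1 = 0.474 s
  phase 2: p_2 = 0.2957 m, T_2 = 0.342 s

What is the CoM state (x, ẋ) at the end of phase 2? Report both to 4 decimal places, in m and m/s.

phase 1: p=-0.1627, T=0.474, ωT=1.476510, cosh=2.303037, sinh=2.074604; start (x,ẋ)=(0.032700, 0.123500) → end (x,ẋ)=(0.369565, 1.547176)
phase 2: p=0.2957, T=0.342, ωT=1.065330, cosh=1.623205, sinh=1.278591; start (x,ẋ)=(0.369565, 1.547176) → end (x,ẋ)=(1.050656, 2.805575)

x = 1.0507, ẋ = 2.8056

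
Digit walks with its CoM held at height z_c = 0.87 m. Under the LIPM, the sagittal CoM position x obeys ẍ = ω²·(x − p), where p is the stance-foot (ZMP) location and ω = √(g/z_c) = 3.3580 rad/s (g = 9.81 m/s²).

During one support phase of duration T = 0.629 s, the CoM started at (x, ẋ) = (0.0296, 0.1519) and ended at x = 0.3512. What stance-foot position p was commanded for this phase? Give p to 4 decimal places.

ωT = 3.3580·0.629 = 2.112182; cosh(ωT) = 4.193616, sinh(ωT) = 4.072642
x(T) = p + (x₀−p)·cosh(ωT) + (ẋ₀/ω)·sinh(ωT) ⇒ p·(1 − cosh) = x(T) − x₀·cosh − (ẋ₀/ω)·sinh
numerator   = 0.3512 − (0.0296)·4.193616 − (0.1519/3.3580)·4.072642 = 0.042842
denominator = 1 − 4.193616 = -3.193616
p = 0.042842 / -3.193616 = -0.0134

p = -0.0134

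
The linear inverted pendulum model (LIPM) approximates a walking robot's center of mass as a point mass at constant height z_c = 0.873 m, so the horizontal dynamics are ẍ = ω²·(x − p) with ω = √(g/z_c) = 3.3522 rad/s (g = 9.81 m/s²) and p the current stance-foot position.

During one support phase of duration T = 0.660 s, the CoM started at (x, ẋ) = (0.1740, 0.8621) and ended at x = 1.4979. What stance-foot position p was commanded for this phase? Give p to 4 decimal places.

p = 0.1290

ωT = 3.3522·0.660 = 2.212452; cosh(ωT) = 4.623764, sinh(ωT) = 4.514332
x(T) = p + (x₀−p)·cosh(ωT) + (ẋ₀/ω)·sinh(ωT) ⇒ p·(1 − cosh) = x(T) − x₀·cosh − (ẋ₀/ω)·sinh
numerator   = 1.4979 − (0.1740)·4.623764 − (0.8621/3.3522)·4.514332 = -0.467605
denominator = 1 − 4.623764 = -3.623764
p = -0.467605 / -3.623764 = 0.1290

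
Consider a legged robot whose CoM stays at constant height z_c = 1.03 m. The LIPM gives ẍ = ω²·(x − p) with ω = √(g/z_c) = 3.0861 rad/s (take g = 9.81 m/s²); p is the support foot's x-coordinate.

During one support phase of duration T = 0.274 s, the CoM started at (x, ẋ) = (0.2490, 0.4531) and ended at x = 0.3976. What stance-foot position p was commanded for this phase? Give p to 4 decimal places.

ωT = 3.0861·0.274 = 0.845591; cosh(ωT) = 1.379329, sinh(ωT) = 0.950026
x(T) = p + (x₀−p)·cosh(ωT) + (ẋ₀/ω)·sinh(ωT) ⇒ p·(1 − cosh) = x(T) − x₀·cosh − (ẋ₀/ω)·sinh
numerator   = 0.3976 − (0.2490)·1.379329 − (0.4531/3.0861)·0.950026 = -0.085335
denominator = 1 − 1.379329 = -0.379329
p = -0.085335 / -0.379329 = 0.2250

p = 0.2250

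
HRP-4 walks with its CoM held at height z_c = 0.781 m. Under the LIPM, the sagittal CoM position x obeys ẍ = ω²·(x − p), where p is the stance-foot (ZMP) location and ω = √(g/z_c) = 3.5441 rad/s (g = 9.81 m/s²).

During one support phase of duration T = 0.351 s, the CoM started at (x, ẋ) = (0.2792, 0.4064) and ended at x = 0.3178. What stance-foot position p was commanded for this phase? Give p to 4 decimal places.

p = 0.4428

ωT = 3.5441·0.351 = 1.243979; cosh(ωT) = 1.878813, sinh(ωT) = 1.590578
x(T) = p + (x₀−p)·cosh(ωT) + (ẋ₀/ω)·sinh(ωT) ⇒ p·(1 − cosh) = x(T) − x₀·cosh − (ẋ₀/ω)·sinh
numerator   = 0.3178 − (0.2792)·1.878813 − (0.4064/3.5441)·1.590578 = -0.389155
denominator = 1 − 1.878813 = -0.878813
p = -0.389155 / -0.878813 = 0.4428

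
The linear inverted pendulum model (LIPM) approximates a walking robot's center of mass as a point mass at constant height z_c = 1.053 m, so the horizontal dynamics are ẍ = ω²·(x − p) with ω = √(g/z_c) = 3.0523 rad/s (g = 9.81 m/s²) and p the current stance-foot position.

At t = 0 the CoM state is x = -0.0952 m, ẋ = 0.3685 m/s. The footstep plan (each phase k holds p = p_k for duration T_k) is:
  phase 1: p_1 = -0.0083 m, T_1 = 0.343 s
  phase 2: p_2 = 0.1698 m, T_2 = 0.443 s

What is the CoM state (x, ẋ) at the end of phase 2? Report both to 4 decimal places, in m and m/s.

x = -0.0206, ẋ = -0.3831

phase 1: p=-0.0083, T=0.343, ωT=1.046939, cosh=1.599964, sinh=1.248953; start (x,ẋ)=(-0.095200, 0.368500) → end (x,ẋ)=(0.003448, 0.258308)
phase 2: p=0.1698, T=0.443, ωT=1.352169, cosh=2.062240, sinh=1.803561; start (x,ẋ)=(0.003448, 0.258308) → end (x,ẋ)=(-0.020628, -0.383078)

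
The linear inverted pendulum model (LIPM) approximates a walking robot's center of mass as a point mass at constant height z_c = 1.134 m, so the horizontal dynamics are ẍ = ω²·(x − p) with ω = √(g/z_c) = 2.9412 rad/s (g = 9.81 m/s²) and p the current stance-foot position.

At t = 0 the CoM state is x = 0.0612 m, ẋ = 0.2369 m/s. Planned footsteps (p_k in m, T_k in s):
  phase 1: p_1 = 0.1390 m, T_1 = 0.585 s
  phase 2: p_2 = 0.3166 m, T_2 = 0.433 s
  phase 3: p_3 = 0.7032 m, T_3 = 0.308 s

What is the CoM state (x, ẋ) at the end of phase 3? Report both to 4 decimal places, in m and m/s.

phase 1: p=0.1390, T=0.585, ωT=1.720602, cosh=2.883425, sinh=2.704466; start (x,ẋ)=(0.061200, 0.236900) → end (x,ẋ)=(0.132502, 0.064233)
phase 2: p=0.3166, T=0.433, ωT=1.273540, cosh=1.926659, sinh=1.646820; start (x,ẋ)=(0.132502, 0.064233) → end (x,ẋ)=(-0.002130, -0.767948)
phase 3: p=0.7032, T=0.308, ωT=0.905890, cosh=1.439157, sinh=1.034975; start (x,ẋ)=(-0.002130, -0.767948) → end (x,ẋ)=(-0.582112, -3.252270)

x = -0.5821, ẋ = -3.2523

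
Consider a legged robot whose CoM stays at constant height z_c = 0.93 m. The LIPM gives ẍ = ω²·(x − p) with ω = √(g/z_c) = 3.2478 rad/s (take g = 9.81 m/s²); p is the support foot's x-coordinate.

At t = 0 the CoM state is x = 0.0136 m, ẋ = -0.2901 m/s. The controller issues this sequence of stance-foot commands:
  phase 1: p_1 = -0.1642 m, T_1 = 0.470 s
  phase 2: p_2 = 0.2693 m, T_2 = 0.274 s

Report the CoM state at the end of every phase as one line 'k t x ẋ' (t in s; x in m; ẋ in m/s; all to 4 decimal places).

1 0.4700 0.0684 0.5669
2 0.7440 0.1601 0.1463

phase 1: p=-0.1642, T=0.470, ωT=1.526466, cosh=2.409594, sinh=2.192291; start (x,ẋ)=(0.013600, -0.290100) → end (x,ẋ)=(0.068406, 0.566935)
phase 2: p=0.2693, T=0.274, ωT=0.889897, cosh=1.422789, sinh=1.012091; start (x,ẋ)=(0.068406, 0.566935) → end (x,ẋ)=(0.160140, 0.146276)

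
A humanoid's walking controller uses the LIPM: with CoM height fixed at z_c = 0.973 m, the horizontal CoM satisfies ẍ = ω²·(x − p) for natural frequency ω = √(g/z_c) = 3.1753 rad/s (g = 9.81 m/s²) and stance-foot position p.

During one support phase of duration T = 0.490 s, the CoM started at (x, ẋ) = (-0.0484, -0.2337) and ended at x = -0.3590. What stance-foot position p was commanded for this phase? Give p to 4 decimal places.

ωT = 3.1753·0.490 = 1.555897; cosh(ωT) = 2.475168, sinh(ωT) = 2.264168
x(T) = p + (x₀−p)·cosh(ωT) + (ẋ₀/ω)·sinh(ωT) ⇒ p·(1 − cosh) = x(T) − x₀·cosh − (ẋ₀/ω)·sinh
numerator   = -0.3590 − (-0.0484)·2.475168 − (-0.2337/3.1753)·2.264168 = -0.072561
denominator = 1 − 2.475168 = -1.475168
p = -0.072561 / -1.475168 = 0.0492

p = 0.0492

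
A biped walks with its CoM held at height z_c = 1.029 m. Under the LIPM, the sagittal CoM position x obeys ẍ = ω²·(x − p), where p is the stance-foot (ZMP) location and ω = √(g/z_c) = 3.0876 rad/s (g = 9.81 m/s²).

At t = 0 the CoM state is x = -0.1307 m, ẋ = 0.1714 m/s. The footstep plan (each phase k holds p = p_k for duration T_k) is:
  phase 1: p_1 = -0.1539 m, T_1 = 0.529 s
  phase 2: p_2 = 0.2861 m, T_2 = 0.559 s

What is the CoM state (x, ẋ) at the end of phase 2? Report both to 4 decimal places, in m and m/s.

x = 0.1427, ẋ = -0.1975

phase 1: p=-0.1539, T=0.529, ωT=1.633340, cosh=2.658114, sinh=2.462838; start (x,ẋ)=(-0.130700, 0.171400) → end (x,ẋ)=(0.044486, 0.632020)
phase 2: p=0.2861, T=0.559, ωT=1.725968, cosh=2.897980, sinh=2.719979; start (x,ẋ)=(0.044486, 0.632020) → end (x,ẋ)=(0.142677, -0.197543)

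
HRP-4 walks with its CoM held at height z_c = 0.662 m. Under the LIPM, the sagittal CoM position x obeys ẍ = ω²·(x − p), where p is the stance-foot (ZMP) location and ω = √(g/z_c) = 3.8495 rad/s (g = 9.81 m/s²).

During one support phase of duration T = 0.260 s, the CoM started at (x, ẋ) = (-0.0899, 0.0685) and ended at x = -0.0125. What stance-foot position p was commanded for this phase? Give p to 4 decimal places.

ωT = 3.8495·0.260 = 1.000870; cosh(ωT) = 1.544104, sinh(ωT) = 1.176544
x(T) = p + (x₀−p)·cosh(ωT) + (ẋ₀/ω)·sinh(ωT) ⇒ p·(1 − cosh) = x(T) − x₀·cosh − (ẋ₀/ω)·sinh
numerator   = -0.0125 − (-0.0899)·1.544104 − (0.0685/3.8495)·1.176544 = 0.105379
denominator = 1 − 1.544104 = -0.544104
p = 0.105379 / -0.544104 = -0.1937

p = -0.1937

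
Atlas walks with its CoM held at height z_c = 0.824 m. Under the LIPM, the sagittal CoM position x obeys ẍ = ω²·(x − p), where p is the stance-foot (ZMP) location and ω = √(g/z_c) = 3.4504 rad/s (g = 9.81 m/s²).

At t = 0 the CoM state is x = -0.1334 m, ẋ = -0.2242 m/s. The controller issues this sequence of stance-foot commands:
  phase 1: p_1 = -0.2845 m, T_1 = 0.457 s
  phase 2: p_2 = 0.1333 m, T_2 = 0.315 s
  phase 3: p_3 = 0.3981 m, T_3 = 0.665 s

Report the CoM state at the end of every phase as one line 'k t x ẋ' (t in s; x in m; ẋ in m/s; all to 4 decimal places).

phase 1: p=-0.2845, T=0.457, ωT=1.576833, cosh=2.523116, sinh=2.316488; start (x,ẋ)=(-0.133400, -0.224200) → end (x,ẋ)=(-0.053778, 0.642031)
phase 2: p=0.1333, T=0.315, ωT=1.086876, cosh=1.651133, sinh=1.313864; start (x,ẋ)=(-0.053778, 0.642031) → end (x,ẋ)=(0.068886, 0.211987)
phase 3: p=0.3981, T=0.665, ωT=2.294516, cosh=5.010222, sinh=4.909412; start (x,ẋ)=(0.068886, 0.211987) → end (x,ẋ)=(-0.949708, -4.514595)

1 0.4570 -0.0538 0.6420
2 0.7720 0.0689 0.2120
3 1.4370 -0.9497 -4.5146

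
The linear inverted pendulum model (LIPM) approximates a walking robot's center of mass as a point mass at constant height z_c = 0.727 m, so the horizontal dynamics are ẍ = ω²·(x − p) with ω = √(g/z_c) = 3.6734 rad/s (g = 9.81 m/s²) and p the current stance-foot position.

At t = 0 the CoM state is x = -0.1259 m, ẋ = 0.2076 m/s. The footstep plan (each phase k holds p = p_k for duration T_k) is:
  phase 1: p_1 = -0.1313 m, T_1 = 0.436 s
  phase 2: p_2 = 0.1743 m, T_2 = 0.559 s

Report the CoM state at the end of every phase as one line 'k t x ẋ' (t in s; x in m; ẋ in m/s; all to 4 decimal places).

1 0.4360 0.0171 0.5831
2 0.9950 0.1601 0.0967

phase 1: p=-0.1313, T=0.436, ωT=1.601602, cosh=2.581274, sinh=2.379701; start (x,ẋ)=(-0.125900, 0.207600) → end (x,ẋ)=(0.017126, 0.583077)
phase 2: p=0.1743, T=0.559, ωT=2.053431, cosh=3.961445, sinh=3.833151; start (x,ẋ)=(0.017126, 0.583077) → end (x,ẋ)=(0.160099, 0.096712)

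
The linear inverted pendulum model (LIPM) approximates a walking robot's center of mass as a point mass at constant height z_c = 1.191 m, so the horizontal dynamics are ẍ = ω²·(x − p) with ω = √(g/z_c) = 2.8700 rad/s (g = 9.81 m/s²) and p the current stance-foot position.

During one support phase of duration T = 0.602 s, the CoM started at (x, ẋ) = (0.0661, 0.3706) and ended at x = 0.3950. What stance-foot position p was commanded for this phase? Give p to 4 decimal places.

p = 0.0782

ωT = 2.8700·0.602 = 1.727740; cosh(ωT) = 2.902803, sinh(ωT) = 2.725117
x(T) = p + (x₀−p)·cosh(ωT) + (ẋ₀/ω)·sinh(ωT) ⇒ p·(1 − cosh) = x(T) − x₀·cosh − (ẋ₀/ω)·sinh
numerator   = 0.3950 − (0.0661)·2.902803 − (0.3706/2.8700)·2.725117 = -0.148767
denominator = 1 − 2.902803 = -1.902803
p = -0.148767 / -1.902803 = 0.0782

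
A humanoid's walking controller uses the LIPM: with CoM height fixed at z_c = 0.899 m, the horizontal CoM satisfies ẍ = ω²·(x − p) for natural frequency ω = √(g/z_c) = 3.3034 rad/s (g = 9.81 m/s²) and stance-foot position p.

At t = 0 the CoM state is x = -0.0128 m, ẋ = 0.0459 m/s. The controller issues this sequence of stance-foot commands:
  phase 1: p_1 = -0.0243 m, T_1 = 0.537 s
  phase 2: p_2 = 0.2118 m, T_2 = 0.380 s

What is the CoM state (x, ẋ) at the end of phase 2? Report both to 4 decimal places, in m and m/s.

x = 0.0265, ẋ = -0.3896

phase 1: p=-0.0243, T=0.537, ωT=1.773926, cosh=3.031806, sinh=2.862140; start (x,ẋ)=(-0.012800, 0.045900) → end (x,ẋ)=(0.050335, 0.247890)
phase 2: p=0.2118, T=0.380, ωT=1.255292, cosh=1.896928, sinh=1.611935; start (x,ẋ)=(0.050335, 0.247890) → end (x,ẋ)=(0.026473, -0.389552)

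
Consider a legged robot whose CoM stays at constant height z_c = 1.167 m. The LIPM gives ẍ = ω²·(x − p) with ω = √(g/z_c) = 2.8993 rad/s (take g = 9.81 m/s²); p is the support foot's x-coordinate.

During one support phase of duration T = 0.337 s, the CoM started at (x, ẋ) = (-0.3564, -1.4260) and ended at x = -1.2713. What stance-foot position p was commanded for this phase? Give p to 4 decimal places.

p = 0.3292

ωT = 2.8993·0.337 = 0.977064; cosh(ωT) = 1.516530, sinh(ωT) = 1.140115
x(T) = p + (x₀−p)·cosh(ωT) + (ẋ₀/ω)·sinh(ωT) ⇒ p·(1 − cosh) = x(T) − x₀·cosh − (ẋ₀/ω)·sinh
numerator   = -1.2713 − (-0.3564)·1.516530 − (-1.4260/2.8993)·1.140115 = -0.170051
denominator = 1 − 1.516530 = -0.516530
p = -0.170051 / -0.516530 = 0.3292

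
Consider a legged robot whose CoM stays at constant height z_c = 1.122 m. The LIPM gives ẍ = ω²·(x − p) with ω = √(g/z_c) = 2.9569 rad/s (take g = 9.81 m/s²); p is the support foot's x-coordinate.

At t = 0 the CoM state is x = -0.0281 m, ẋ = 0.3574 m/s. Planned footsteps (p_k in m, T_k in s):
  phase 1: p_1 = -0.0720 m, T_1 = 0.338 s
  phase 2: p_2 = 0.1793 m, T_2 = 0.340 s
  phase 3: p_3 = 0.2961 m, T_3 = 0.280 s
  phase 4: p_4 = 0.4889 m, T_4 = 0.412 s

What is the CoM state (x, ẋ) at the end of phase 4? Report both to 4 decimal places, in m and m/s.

x = 1.7444, ẋ = 3.9647

phase 1: p=-0.0720, T=0.338, ωT=0.999432, cosh=1.542414, sinh=1.174325; start (x,ẋ)=(-0.028100, 0.357400) → end (x,ẋ)=(0.137652, 0.703695)
phase 2: p=0.1793, T=0.340, ωT=1.005346, cosh=1.549385, sinh=1.183467; start (x,ẋ)=(0.137652, 0.703695) → end (x,ẋ)=(0.396418, 0.944554)
phase 3: p=0.2961, T=0.280, ωT=0.827932, cosh=1.362767, sinh=0.925815; start (x,ẋ)=(0.396418, 0.944554) → end (x,ẋ)=(0.728553, 1.561832)
phase 4: p=0.4889, T=0.412, ωT=1.218243, cosh=1.838495, sinh=1.542746; start (x,ẋ)=(0.728553, 1.561832) → end (x,ẋ)=(1.744378, 3.964658)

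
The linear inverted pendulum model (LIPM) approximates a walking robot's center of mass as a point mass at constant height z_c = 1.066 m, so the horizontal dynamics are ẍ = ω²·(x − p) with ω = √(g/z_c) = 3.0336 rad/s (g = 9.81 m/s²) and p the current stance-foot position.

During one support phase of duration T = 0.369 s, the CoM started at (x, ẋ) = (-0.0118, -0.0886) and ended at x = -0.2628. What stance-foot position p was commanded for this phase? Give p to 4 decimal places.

ωT = 3.0336·0.369 = 1.119398; cosh(ωT) = 1.694744, sinh(ωT) = 1.368267
x(T) = p + (x₀−p)·cosh(ωT) + (ẋ₀/ω)·sinh(ωT) ⇒ p·(1 − cosh) = x(T) − x₀·cosh − (ẋ₀/ω)·sinh
numerator   = -0.2628 − (-0.0118)·1.694744 − (-0.0886/3.0336)·1.368267 = -0.202840
denominator = 1 − 1.694744 = -0.694744
p = -0.202840 / -0.694744 = 0.2920

p = 0.2920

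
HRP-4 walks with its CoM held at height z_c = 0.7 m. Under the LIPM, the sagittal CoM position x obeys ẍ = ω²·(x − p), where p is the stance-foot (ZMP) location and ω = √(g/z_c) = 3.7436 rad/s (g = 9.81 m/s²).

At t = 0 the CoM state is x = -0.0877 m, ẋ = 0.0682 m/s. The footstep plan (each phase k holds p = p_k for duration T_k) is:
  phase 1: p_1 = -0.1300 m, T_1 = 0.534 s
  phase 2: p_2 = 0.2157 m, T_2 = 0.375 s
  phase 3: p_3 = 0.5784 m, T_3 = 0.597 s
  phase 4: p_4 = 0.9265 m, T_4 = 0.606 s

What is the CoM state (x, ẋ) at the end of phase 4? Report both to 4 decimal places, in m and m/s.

phase 1: p=-0.1300, T=0.534, ωT=1.999082, cosh=3.758869, sinh=3.623410; start (x,ẋ)=(-0.087700, 0.068200) → end (x,ẋ)=(0.095011, 0.830137)
phase 2: p=0.2157, T=0.375, ωT=1.403850, cosh=2.158246, sinh=1.912597; start (x,ẋ)=(0.095011, 0.830137) → end (x,ẋ)=(0.379338, 0.927505)
phase 3: p=0.5784, T=0.597, ωT=2.234929, cosh=4.726410, sinh=4.619410; start (x,ẋ)=(0.379338, 0.927505) → end (x,ẋ)=(0.782043, 0.941339)
phase 4: p=0.9265, T=0.606, ωT=2.268622, cosh=4.884761, sinh=4.781307; start (x,ẋ)=(0.782043, 0.941339) → end (x,ẋ)=(1.423138, 2.012548)

x = 1.4231, ẋ = 2.0125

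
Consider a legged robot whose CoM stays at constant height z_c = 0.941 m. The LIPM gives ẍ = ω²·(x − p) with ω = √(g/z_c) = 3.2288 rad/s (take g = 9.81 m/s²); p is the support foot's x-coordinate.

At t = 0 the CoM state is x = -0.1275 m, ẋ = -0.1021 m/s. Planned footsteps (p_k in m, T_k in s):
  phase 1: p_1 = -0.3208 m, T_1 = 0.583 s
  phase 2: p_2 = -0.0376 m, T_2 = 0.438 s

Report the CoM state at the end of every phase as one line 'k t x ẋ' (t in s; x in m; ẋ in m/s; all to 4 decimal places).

phase 1: p=-0.3208, T=0.583, ωT=1.882390, cosh=3.360707, sinh=3.208482; start (x,ẋ)=(-0.127500, -0.102100) → end (x,ẋ)=(0.227367, 1.659372)
phase 2: p=-0.0376, T=0.438, ωT=1.414214, cosh=2.178185, sinh=1.935069; start (x,ẋ)=(0.227367, 1.659372) → end (x,ẋ)=(1.534034, 5.269921)

1 0.5830 0.2274 1.6594
2 1.0210 1.5340 5.2699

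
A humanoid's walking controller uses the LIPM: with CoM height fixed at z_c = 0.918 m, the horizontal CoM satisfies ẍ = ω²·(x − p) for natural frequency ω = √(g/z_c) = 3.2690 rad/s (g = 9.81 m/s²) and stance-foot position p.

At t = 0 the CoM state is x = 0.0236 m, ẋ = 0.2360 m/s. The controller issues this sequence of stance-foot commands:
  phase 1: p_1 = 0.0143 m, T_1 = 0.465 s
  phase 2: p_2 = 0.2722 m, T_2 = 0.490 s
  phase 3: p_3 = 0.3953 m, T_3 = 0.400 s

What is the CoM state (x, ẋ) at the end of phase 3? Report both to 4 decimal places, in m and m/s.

phase 1: p=0.0143, T=0.465, ωT=1.520085, cosh=2.395654, sinh=2.176960; start (x,ẋ)=(0.023600, 0.236000) → end (x,ẋ)=(0.193742, 0.631558)
phase 2: p=0.2722, T=0.490, ωT=1.601810, cosh=2.581768, sinh=2.380237; start (x,ẋ)=(0.193742, 0.631558) → end (x,ẋ)=(0.529491, 1.020051)
phase 3: p=0.3953, T=0.400, ωT=1.307600, cosh=1.983879, sinh=1.713411; start (x,ẋ)=(0.529491, 1.020051) → end (x,ẋ)=(1.196167, 2.775278)

x = 1.1962, ẋ = 2.7753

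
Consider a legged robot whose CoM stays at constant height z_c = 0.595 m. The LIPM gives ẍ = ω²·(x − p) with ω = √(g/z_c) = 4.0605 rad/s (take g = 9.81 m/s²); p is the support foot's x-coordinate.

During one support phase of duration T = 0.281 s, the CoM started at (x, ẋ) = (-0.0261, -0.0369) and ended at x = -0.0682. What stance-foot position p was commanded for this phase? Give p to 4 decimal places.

ωT = 4.0605·0.281 = 1.141001; cosh(ωT) = 1.724699, sinh(ωT) = 1.405200
x(T) = p + (x₀−p)·cosh(ωT) + (ẋ₀/ω)·sinh(ωT) ⇒ p·(1 − cosh) = x(T) − x₀·cosh − (ẋ₀/ω)·sinh
numerator   = -0.0682 − (-0.0261)·1.724699 − (-0.0369/4.0605)·1.405200 = -0.010416
denominator = 1 − 1.724699 = -0.724699
p = -0.010416 / -0.724699 = 0.0144

p = 0.0144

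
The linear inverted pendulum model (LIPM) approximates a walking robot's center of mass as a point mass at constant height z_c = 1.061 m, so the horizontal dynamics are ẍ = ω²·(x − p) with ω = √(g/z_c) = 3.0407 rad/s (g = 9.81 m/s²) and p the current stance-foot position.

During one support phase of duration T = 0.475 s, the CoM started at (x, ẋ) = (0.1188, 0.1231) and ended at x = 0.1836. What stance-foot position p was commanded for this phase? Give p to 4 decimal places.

p = 0.1319

ωT = 3.0407·0.475 = 1.444333; cosh(ωT) = 2.237463, sinh(ωT) = 2.001559
x(T) = p + (x₀−p)·cosh(ωT) + (ẋ₀/ω)·sinh(ωT) ⇒ p·(1 − cosh) = x(T) − x₀·cosh − (ẋ₀/ω)·sinh
numerator   = 0.1836 − (0.1188)·2.237463 − (0.1231/3.0407)·2.001559 = -0.163242
denominator = 1 − 2.237463 = -1.237463
p = -0.163242 / -1.237463 = 0.1319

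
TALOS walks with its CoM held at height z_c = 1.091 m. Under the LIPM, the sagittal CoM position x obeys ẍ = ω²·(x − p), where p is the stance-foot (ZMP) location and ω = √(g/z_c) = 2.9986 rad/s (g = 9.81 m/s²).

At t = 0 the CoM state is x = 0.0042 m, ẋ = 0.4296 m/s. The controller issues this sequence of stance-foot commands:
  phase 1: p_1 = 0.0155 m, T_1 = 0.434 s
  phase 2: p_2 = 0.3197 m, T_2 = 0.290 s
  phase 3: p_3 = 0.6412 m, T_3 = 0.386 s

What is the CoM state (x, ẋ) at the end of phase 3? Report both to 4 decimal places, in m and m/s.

phase 1: p=0.0155, T=0.434, ωT=1.301392, cosh=1.973281, sinh=1.701128; start (x,ẋ)=(0.004200, 0.429600) → end (x,ẋ)=(0.236917, 0.790080)
phase 2: p=0.3197, T=0.290, ωT=0.869594, cosh=1.402532, sinh=0.983410; start (x,ẋ)=(0.236917, 0.790080) → end (x,ẋ)=(0.462706, 0.863998)
phase 3: p=0.6412, T=0.386, ωT=1.157460, cosh=1.748062, sinh=1.433778; start (x,ẋ)=(0.462706, 0.863998) → end (x,ẋ)=(0.742302, 0.742920)

x = 0.7423, ẋ = 0.7429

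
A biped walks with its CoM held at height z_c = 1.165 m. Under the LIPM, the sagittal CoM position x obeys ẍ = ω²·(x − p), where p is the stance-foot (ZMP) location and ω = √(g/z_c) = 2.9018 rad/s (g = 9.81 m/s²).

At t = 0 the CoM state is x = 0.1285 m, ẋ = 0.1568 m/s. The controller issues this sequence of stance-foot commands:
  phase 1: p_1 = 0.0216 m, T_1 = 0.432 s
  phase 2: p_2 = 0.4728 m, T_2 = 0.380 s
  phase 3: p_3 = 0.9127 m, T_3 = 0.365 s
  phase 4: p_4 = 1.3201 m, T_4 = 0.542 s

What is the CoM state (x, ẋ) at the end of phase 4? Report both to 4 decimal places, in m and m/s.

x = -0.4265, ẋ = -4.7009

phase 1: p=0.0216, T=0.432, ωT=1.253578, cosh=1.894167, sinh=1.608685; start (x,ẋ)=(0.128500, 0.156800) → end (x,ẋ)=(0.311012, 0.796023)
phase 2: p=0.4728, T=0.380, ωT=1.102684, cosh=1.672109, sinh=1.340131; start (x,ẋ)=(0.311012, 0.796023) → end (x,ẋ)=(0.569899, 0.701880)
phase 3: p=0.9127, T=0.365, ωT=1.059157, cosh=1.615343, sinh=1.268595; start (x,ẋ)=(0.569899, 0.701880) → end (x,ẋ)=(0.665803, -0.128145)
phase 4: p=1.3201, T=0.542, ωT=1.572776, cosh=2.513738, sinh=2.306270; start (x,ẋ)=(0.665803, -0.128145) → end (x,ẋ)=(-0.426476, -4.700894)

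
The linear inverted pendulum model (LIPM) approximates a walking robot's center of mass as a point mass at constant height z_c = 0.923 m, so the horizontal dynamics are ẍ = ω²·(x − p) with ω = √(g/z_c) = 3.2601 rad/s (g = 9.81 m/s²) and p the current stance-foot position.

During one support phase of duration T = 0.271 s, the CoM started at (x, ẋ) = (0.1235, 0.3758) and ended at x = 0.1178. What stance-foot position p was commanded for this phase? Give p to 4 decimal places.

p = 0.4149

ωT = 3.2601·0.271 = 0.883487; cosh(ωT) = 1.416330, sinh(ωT) = 1.002991
x(T) = p + (x₀−p)·cosh(ωT) + (ẋ₀/ω)·sinh(ωT) ⇒ p·(1 − cosh) = x(T) − x₀·cosh − (ẋ₀/ω)·sinh
numerator   = 0.1178 − (0.1235)·1.416330 − (0.3758/3.2601)·1.002991 = -0.172734
denominator = 1 − 1.416330 = -0.416330
p = -0.172734 / -0.416330 = 0.4149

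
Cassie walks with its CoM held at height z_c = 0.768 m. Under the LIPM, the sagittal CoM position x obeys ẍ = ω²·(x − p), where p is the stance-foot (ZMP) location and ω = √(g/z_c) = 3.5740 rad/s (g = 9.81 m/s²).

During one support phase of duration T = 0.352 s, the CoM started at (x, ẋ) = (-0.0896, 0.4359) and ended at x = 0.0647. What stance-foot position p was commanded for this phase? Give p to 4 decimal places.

ωT = 3.5740·0.352 = 1.258048; cosh(ωT) = 1.901377, sinh(ωT) = 1.617169
x(T) = p + (x₀−p)·cosh(ωT) + (ẋ₀/ω)·sinh(ωT) ⇒ p·(1 − cosh) = x(T) − x₀·cosh − (ẋ₀/ω)·sinh
numerator   = 0.0647 − (-0.0896)·1.901377 − (0.4359/3.5740)·1.617169 = 0.037827
denominator = 1 − 1.901377 = -0.901377
p = 0.037827 / -0.901377 = -0.0420

p = -0.0420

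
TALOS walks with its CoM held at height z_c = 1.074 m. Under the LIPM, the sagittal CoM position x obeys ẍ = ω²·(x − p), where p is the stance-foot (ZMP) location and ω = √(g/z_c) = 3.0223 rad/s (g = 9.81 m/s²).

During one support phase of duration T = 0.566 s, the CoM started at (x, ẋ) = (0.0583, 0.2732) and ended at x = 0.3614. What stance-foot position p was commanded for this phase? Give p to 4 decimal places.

p = 0.0253

ωT = 3.0223·0.566 = 1.710622; cosh(ωT) = 2.856577, sinh(ωT) = 2.675824
x(T) = p + (x₀−p)·cosh(ωT) + (ẋ₀/ω)·sinh(ωT) ⇒ p·(1 − cosh) = x(T) − x₀·cosh − (ẋ₀/ω)·sinh
numerator   = 0.3614 − (0.0583)·2.856577 − (0.2732/3.0223)·2.675824 = -0.047019
denominator = 1 − 2.856577 = -1.856577
p = -0.047019 / -1.856577 = 0.0253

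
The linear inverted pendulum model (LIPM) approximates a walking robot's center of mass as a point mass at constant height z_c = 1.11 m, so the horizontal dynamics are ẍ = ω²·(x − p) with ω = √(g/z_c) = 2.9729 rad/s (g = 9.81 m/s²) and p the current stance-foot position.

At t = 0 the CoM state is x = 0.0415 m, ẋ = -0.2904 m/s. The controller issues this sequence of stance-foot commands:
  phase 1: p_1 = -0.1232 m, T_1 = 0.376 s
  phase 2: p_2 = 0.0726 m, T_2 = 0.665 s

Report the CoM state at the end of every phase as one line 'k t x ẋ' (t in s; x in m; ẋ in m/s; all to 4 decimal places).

phase 1: p=-0.1232, T=0.376, ωT=1.117810, cosh=1.692573, sinh=1.365578; start (x,ẋ)=(0.041500, -0.290400) → end (x,ẋ)=(0.022174, 0.177114)
phase 2: p=0.0726, T=0.665, ωT=1.976979, cosh=3.679690, sinh=3.541203; start (x,ẋ)=(0.022174, 0.177114) → end (x,ẋ)=(0.098018, 0.120855)

1 0.3760 0.0222 0.1771
2 1.0410 0.0980 0.1209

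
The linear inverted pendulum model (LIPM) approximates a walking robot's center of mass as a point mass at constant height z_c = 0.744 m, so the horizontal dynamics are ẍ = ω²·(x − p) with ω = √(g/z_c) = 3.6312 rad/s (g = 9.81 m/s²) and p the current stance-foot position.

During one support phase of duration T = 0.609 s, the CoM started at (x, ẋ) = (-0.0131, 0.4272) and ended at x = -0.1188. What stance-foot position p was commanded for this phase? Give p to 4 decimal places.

p = 0.1627

ωT = 3.6312·0.609 = 2.211401; cosh(ωT) = 4.619021, sinh(ωT) = 4.509474
x(T) = p + (x₀−p)·cosh(ωT) + (ẋ₀/ω)·sinh(ωT) ⇒ p·(1 − cosh) = x(T) − x₀·cosh − (ẋ₀/ω)·sinh
numerator   = -0.1188 − (-0.0131)·4.619021 − (0.4272/3.6312)·4.509474 = -0.588817
denominator = 1 − 4.619021 = -3.619021
p = -0.588817 / -3.619021 = 0.1627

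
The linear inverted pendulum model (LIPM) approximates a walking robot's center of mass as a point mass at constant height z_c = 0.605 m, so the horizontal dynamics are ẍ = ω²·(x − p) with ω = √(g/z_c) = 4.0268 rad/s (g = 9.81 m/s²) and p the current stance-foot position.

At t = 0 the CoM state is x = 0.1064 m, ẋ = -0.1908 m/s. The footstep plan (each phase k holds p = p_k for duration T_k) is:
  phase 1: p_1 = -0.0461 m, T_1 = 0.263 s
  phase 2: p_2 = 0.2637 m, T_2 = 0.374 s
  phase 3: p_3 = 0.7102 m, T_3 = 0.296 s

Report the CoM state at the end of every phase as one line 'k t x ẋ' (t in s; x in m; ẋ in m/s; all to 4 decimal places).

phase 1: p=-0.0461, T=0.263, ωT=1.059048, cosh=1.615206, sinh=1.268420; start (x,ẋ)=(0.106400, -0.190800) → end (x,ẋ)=(0.140118, 0.470739)
phase 2: p=0.2637, T=0.374, ωT=1.506023, cosh=2.365277, sinh=2.143487; start (x,ẋ)=(0.140118, 0.470739) → end (x,ẋ)=(0.221971, 0.046743)
phase 3: p=0.7102, T=0.296, ωT=1.191933, cosh=1.798537, sinh=1.494903; start (x,ẋ)=(0.221971, 0.046743) → end (x,ẋ)=(-0.150546, -2.854913)

1 0.2630 0.1401 0.4707
2 0.6370 0.2220 0.0467
3 0.9330 -0.1505 -2.8549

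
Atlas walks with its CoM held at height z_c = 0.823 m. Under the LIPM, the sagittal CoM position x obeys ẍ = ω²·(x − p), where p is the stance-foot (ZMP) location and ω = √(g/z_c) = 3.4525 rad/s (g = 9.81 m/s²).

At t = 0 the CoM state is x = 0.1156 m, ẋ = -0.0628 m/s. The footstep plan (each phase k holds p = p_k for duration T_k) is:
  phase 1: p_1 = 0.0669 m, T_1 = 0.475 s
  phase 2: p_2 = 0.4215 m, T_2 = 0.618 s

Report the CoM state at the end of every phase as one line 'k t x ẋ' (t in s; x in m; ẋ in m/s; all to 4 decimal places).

phase 1: p=0.0669, T=0.475, ωT=1.639938, cosh=2.674420, sinh=2.480428; start (x,ẋ)=(0.115600, -0.062800) → end (x,ẋ)=(0.152026, 0.249097)
phase 2: p=0.4215, T=0.618, ωT=2.133645, cosh=4.282000, sinh=4.163595; start (x,ẋ)=(0.152026, 0.249097) → end (x,ẋ)=(-0.431985, -2.807003)

1 0.4750 0.1520 0.2491
2 1.0930 -0.4320 -2.8070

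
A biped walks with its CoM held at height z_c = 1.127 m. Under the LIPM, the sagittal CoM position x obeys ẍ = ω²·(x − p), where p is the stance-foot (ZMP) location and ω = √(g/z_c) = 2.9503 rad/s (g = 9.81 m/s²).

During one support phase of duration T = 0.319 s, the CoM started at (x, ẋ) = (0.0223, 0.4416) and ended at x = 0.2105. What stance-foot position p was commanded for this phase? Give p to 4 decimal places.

p = -0.0314

ωT = 2.9503·0.319 = 0.941146; cosh(ωT) = 1.476548, sinh(ωT) = 1.086368
x(T) = p + (x₀−p)·cosh(ωT) + (ẋ₀/ω)·sinh(ωT) ⇒ p·(1 − cosh) = x(T) − x₀·cosh − (ẋ₀/ω)·sinh
numerator   = 0.2105 − (0.0223)·1.476548 − (0.4416/2.9503)·1.086368 = 0.014966
denominator = 1 − 1.476548 = -0.476548
p = 0.014966 / -0.476548 = -0.0314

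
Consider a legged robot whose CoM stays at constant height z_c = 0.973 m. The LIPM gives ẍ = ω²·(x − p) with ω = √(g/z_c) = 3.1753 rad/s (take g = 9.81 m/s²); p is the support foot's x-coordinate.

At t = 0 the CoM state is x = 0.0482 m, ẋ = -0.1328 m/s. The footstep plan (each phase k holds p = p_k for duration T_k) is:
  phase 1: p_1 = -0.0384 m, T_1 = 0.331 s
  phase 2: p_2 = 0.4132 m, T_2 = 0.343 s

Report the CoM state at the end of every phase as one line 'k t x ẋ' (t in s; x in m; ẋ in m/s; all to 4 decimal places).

phase 1: p=-0.0384, T=0.331, ωT=1.051024, cosh=1.605080, sinh=1.255500; start (x,ẋ)=(0.048200, -0.132800) → end (x,ẋ)=(0.048091, 0.132084)
phase 2: p=0.4132, T=0.343, ωT=1.089128, cosh=1.654096, sinh=1.317586; start (x,ẋ)=(0.048091, 0.132084) → end (x,ẋ)=(-0.135917, -1.309036)

1 0.3310 0.0481 0.1321
2 0.6740 -0.1359 -1.3090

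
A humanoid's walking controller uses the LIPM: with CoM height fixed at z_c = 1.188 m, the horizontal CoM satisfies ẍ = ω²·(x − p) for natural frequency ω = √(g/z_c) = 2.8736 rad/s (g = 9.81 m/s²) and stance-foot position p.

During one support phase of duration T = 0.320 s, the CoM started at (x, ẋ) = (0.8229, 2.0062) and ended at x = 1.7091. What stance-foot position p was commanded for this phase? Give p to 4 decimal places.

ωT = 2.8736·0.320 = 0.919552; cosh(ωT) = 1.453432, sinh(ωT) = 1.054734
x(T) = p + (x₀−p)·cosh(ωT) + (ẋ₀/ω)·sinh(ωT) ⇒ p·(1 − cosh) = x(T) − x₀·cosh − (ẋ₀/ω)·sinh
numerator   = 1.7091 − (0.8229)·1.453432 − (2.0062/2.8736)·1.054734 = -0.223291
denominator = 1 − 1.453432 = -0.453432
p = -0.223291 / -0.453432 = 0.4924

p = 0.4924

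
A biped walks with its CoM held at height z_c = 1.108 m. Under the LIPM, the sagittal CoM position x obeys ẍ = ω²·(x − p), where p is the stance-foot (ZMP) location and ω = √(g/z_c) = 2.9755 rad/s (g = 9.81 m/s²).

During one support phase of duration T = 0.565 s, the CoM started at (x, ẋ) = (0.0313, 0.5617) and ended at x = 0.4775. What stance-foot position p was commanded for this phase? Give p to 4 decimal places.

p = 0.0556

ωT = 2.9755·0.565 = 1.681157; cosh(ωT) = 2.778964, sinh(ωT) = 2.592806
x(T) = p + (x₀−p)·cosh(ωT) + (ẋ₀/ω)·sinh(ωT) ⇒ p·(1 − cosh) = x(T) − x₀·cosh − (ẋ₀/ω)·sinh
numerator   = 0.4775 − (0.0313)·2.778964 − (0.5617/2.9755)·2.592806 = -0.098939
denominator = 1 − 2.778964 = -1.778964
p = -0.098939 / -1.778964 = 0.0556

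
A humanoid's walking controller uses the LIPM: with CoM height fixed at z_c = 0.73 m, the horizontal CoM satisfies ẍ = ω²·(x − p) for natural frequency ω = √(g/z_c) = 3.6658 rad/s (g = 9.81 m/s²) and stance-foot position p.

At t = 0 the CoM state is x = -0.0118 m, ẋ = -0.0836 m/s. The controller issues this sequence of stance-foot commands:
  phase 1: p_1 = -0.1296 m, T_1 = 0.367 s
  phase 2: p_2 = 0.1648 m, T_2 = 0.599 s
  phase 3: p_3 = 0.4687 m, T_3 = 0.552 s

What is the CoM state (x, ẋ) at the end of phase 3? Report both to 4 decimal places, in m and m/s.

x = 1.6882, ẋ = 4.6315

phase 1: p=-0.1296, T=0.367, ωT=1.345349, cosh=2.049987, sinh=1.789538; start (x,ẋ)=(-0.011800, -0.083600) → end (x,ẋ)=(0.071077, 0.601399)
phase 2: p=0.1648, T=0.599, ωT=2.195814, cosh=4.549292, sinh=4.438024; start (x,ẋ)=(0.071077, 0.601399) → end (x,ẋ)=(0.466516, 1.211176)
phase 3: p=0.4687, T=0.552, ωT=2.023522, cosh=3.848554, sinh=3.716365; start (x,ẋ)=(0.466516, 1.211176) → end (x,ẋ)=(1.688179, 4.631528)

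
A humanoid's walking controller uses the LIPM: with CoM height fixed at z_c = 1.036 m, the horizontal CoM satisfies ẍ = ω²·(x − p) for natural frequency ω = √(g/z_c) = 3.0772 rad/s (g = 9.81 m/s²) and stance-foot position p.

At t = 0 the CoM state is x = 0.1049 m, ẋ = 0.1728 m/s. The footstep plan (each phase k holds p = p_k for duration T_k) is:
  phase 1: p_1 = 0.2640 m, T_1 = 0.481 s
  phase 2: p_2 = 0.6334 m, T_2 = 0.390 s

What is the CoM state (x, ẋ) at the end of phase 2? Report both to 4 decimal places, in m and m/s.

phase 1: p=0.2640, T=0.481, ωT=1.480133, cosh=2.310569, sinh=2.082962; start (x,ẋ)=(0.104900, 0.172800) → end (x,ẋ)=(0.013357, -0.620515)
phase 2: p=0.6334, T=0.390, ωT=1.200108, cosh=1.810819, sinh=1.509657; start (x,ẋ)=(0.013357, -0.620515) → end (x,ẋ)=(-0.793807, -4.004060)

x = -0.7938, ẋ = -4.0041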